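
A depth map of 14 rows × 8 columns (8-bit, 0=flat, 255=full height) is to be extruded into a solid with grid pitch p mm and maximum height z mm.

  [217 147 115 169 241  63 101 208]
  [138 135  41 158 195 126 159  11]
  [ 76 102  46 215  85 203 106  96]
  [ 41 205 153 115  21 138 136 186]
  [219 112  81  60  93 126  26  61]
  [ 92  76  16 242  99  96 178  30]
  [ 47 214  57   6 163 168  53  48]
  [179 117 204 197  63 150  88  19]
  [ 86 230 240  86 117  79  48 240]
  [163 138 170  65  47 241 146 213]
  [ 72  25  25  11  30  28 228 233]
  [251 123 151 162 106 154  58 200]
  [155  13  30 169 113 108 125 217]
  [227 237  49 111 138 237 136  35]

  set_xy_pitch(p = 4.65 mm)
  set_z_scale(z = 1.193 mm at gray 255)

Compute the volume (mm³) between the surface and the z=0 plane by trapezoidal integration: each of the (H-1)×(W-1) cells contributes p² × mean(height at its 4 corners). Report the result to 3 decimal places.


1099.628

height_mm = gray/255 × 1.193; cell vol = 4.65² × mean(4 corners)
unit = 4.65² × 1.193 / (4×255) = 0.0252898 mm³ per gray-sum
row 0: Σ corner-gray over 7 cells = 3874  → 97.9729
row 1: Σ corner-gray over 7 cells = 3463  → 87.5787
row 2: Σ corner-gray over 7 cells = 3449  → 87.2247
row 3: Σ corner-gray over 7 cells = 3039  → 76.8558
row 4: Σ corner-gray over 7 cells = 2812  → 71.1150
row 5: Σ corner-gray over 7 cells = 2953  → 74.6809
row 6: Σ corner-gray over 7 cells = 3253  → 82.2679
row 7: Σ corner-gray over 7 cells = 3762  → 95.1404
row 8: Σ corner-gray over 7 cells = 3916  → 99.0350
row 9: Σ corner-gray over 7 cells = 2989  → 75.5913
row 10: Σ corner-gray over 7 cells = 2958  → 74.8074
row 11: Σ corner-gray over 7 cells = 3447  → 87.1741
row 12: Σ corner-gray over 7 cells = 3566  → 90.1836
Σ rows: total corner-gray = 43481  → 1099.6278 mm³


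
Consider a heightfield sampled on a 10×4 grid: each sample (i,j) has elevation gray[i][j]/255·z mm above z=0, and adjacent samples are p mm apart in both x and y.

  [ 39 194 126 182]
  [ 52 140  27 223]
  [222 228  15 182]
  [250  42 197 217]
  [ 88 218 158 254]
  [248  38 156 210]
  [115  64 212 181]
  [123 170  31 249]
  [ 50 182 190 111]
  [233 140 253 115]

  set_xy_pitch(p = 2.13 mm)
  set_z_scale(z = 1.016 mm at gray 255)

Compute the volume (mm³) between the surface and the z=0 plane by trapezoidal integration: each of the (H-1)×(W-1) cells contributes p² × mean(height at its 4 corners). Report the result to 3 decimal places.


71.479

height_mm = gray/255 × 1.016; cell vol = 2.13² × mean(4 corners)
unit = 2.13² × 1.016 / (4×255) = 0.00451911 mm³ per gray-sum
row 0: Σ corner-gray over 3 cells = 1470  → 6.6431
row 1: Σ corner-gray over 3 cells = 1499  → 6.7741
row 2: Σ corner-gray over 3 cells = 1835  → 8.2926
row 3: Σ corner-gray over 3 cells = 2039  → 9.2145
row 4: Σ corner-gray over 3 cells = 1940  → 8.7671
row 5: Σ corner-gray over 3 cells = 1694  → 7.6554
row 6: Σ corner-gray over 3 cells = 1622  → 7.3300
row 7: Σ corner-gray over 3 cells = 1679  → 7.5876
row 8: Σ corner-gray over 3 cells = 2039  → 9.2145
Σ rows: total corner-gray = 15817  → 71.4787 mm³


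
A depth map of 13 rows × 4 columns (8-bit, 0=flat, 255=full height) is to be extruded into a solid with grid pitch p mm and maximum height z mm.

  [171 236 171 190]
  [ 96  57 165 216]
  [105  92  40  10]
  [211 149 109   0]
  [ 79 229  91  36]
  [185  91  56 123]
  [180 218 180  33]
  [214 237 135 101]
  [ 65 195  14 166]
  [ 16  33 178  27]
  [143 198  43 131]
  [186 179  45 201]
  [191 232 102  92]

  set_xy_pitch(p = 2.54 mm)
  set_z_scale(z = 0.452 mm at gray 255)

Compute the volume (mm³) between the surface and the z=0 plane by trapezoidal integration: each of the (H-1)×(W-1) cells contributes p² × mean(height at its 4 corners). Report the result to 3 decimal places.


51.775

height_mm = gray/255 × 0.452; cell vol = 2.54² × mean(4 corners)
unit = 2.54² × 0.452 / (4×255) = 0.00285894 mm³ per gray-sum
row 0: Σ corner-gray over 3 cells = 1931  → 5.5206
row 1: Σ corner-gray over 3 cells = 1135  → 3.2449
row 2: Σ corner-gray over 3 cells = 1106  → 3.1620
row 3: Σ corner-gray over 3 cells = 1482  → 4.2370
row 4: Σ corner-gray over 3 cells = 1357  → 3.8796
row 5: Σ corner-gray over 3 cells = 1611  → 4.6058
row 6: Σ corner-gray over 3 cells = 2068  → 5.9123
row 7: Σ corner-gray over 3 cells = 1708  → 4.8831
row 8: Σ corner-gray over 3 cells = 1114  → 3.1849
row 9: Σ corner-gray over 3 cells = 1221  → 3.4908
row 10: Σ corner-gray over 3 cells = 1591  → 4.5486
row 11: Σ corner-gray over 3 cells = 1786  → 5.1061
Σ rows: total corner-gray = 18110  → 51.7755 mm³


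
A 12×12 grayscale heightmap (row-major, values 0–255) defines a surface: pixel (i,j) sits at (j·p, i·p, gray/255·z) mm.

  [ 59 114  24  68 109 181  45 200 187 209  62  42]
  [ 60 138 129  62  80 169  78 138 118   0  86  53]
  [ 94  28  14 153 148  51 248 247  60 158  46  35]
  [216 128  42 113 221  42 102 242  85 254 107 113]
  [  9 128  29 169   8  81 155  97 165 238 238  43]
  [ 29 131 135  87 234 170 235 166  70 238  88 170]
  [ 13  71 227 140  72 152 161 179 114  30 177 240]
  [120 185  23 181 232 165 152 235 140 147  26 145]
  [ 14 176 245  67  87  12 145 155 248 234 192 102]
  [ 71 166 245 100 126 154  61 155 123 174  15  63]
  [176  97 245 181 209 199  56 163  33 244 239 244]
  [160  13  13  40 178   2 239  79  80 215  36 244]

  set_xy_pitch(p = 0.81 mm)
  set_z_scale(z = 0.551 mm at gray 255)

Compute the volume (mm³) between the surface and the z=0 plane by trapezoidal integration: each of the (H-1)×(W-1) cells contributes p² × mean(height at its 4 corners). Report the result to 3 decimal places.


height_mm = gray/255 × 0.551; cell vol = 0.81² × mean(4 corners)
unit = 0.81² × 0.551 / (4×255) = 0.000354423 mm³ per gray-sum
row 0: Σ corner-gray over 11 cells = 4608  → 1.6332
row 1: Σ corner-gray over 11 cells = 4544  → 1.6105
row 2: Σ corner-gray over 11 cells = 5436  → 1.9266
row 3: Σ corner-gray over 11 cells = 5669  → 2.0092
row 4: Σ corner-gray over 11 cells = 5975  → 2.1177
row 5: Σ corner-gray over 11 cells = 6206  → 2.1995
row 6: Σ corner-gray over 11 cells = 6136  → 2.1747
row 7: Σ corner-gray over 11 cells = 6475  → 2.2949
row 8: Σ corner-gray over 11 cells = 6010  → 2.1301
row 9: Σ corner-gray over 11 cells = 6524  → 2.3123
row 10: Σ corner-gray over 11 cells = 5946  → 2.1074
Σ rows: total corner-gray = 63529  → 22.5161 mm³

22.516


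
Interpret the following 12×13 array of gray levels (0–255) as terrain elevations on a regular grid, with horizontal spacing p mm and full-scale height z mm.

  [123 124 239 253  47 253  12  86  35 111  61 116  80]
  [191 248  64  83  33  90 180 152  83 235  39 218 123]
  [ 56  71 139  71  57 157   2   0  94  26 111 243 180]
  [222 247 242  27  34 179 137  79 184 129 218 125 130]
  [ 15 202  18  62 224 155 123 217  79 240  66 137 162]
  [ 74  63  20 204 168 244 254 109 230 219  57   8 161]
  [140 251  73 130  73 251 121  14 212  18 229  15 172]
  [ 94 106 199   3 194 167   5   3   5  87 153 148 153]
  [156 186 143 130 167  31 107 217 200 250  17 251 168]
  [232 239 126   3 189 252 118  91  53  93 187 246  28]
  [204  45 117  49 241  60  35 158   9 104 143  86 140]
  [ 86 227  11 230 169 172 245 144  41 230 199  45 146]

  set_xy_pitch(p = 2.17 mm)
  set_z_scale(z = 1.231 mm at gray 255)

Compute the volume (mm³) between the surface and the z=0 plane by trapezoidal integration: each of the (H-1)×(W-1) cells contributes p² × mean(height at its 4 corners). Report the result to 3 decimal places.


384.858

height_mm = gray/255 × 1.231; cell vol = 2.17² × mean(4 corners)
unit = 2.17² × 1.231 / (4×255) = 0.005683 mm³ per gray-sum
row 0: Σ corner-gray over 12 cells = 6041  → 34.3310
row 1: Σ corner-gray over 12 cells = 5342  → 30.3586
row 2: Σ corner-gray over 12 cells = 5732  → 32.5749
row 3: Σ corner-gray over 12 cells = 6777  → 38.5137
row 4: Σ corner-gray over 12 cells = 6610  → 37.5646
row 5: Σ corner-gray over 12 cells = 6473  → 36.7860
row 6: Σ corner-gray over 12 cells = 5473  → 31.1030
row 7: Σ corner-gray over 12 cells = 6109  → 34.7174
row 8: Σ corner-gray over 12 cells = 7176  → 40.7812
row 9: Σ corner-gray over 12 cells = 5892  → 33.4842
row 10: Σ corner-gray over 12 cells = 6096  → 34.6435
Σ rows: total corner-gray = 67721  → 384.8582 mm³


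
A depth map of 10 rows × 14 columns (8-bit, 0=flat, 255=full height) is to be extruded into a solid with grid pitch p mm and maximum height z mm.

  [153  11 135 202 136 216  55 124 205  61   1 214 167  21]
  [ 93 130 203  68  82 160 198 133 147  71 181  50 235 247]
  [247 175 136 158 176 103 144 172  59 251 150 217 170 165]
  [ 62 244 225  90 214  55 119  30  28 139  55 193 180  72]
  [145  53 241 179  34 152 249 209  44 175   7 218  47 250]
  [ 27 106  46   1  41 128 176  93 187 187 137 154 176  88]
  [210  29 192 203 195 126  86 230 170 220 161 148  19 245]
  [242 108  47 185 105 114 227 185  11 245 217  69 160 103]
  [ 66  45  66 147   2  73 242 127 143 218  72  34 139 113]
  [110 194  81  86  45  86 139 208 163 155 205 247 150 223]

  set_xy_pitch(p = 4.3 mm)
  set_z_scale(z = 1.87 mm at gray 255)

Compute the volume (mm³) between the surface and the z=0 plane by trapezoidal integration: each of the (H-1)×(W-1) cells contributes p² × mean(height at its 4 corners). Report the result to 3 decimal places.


height_mm = gray/255 × 1.87; cell vol = 4.3² × mean(4 corners)
unit = 4.3² × 1.87 / (4×255) = 0.0338983 mm³ per gray-sum
row 0: Σ corner-gray over 13 cells = 6884  → 233.3561
row 1: Σ corner-gray over 13 cells = 7890  → 267.4578
row 2: Σ corner-gray over 13 cells = 7512  → 254.6443
row 3: Σ corner-gray over 13 cells = 6889  → 233.5256
row 4: Σ corner-gray over 13 cells = 6590  → 223.3900
row 5: Σ corner-gray over 13 cells = 6992  → 237.0171
row 6: Σ corner-gray over 13 cells = 7704  → 261.1528
row 7: Σ corner-gray over 13 cells = 6486  → 219.8646
row 8: Σ corner-gray over 13 cells = 6646  → 225.2883
Σ rows: total corner-gray = 63593  → 2155.6967 mm³

2155.697


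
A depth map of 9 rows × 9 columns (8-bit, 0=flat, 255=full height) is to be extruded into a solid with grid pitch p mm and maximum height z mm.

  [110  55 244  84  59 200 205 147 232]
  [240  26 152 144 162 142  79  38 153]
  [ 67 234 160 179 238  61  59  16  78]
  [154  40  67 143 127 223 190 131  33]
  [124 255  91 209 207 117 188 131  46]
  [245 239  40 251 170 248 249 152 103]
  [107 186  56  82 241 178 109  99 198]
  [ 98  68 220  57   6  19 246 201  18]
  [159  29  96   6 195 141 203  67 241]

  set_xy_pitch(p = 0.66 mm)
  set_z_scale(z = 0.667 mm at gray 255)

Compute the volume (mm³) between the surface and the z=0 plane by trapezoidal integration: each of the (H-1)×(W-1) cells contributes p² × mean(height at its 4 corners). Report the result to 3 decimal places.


10.037

height_mm = gray/255 × 0.667; cell vol = 0.66² × mean(4 corners)
unit = 0.66² × 0.667 / (4×255) = 0.000284848 mm³ per gray-sum
row 0: Σ corner-gray over 8 cells = 4209  → 1.1989
row 1: Σ corner-gray over 8 cells = 3918  → 1.1160
row 2: Σ corner-gray over 8 cells = 4068  → 1.1588
row 3: Σ corner-gray over 8 cells = 4595  → 1.3089
row 4: Σ corner-gray over 8 cells = 5612  → 1.5986
row 5: Σ corner-gray over 8 cells = 5253  → 1.4963
row 6: Σ corner-gray over 8 cells = 3957  → 1.1271
row 7: Σ corner-gray over 8 cells = 3624  → 1.0323
Σ rows: total corner-gray = 35236  → 10.0369 mm³


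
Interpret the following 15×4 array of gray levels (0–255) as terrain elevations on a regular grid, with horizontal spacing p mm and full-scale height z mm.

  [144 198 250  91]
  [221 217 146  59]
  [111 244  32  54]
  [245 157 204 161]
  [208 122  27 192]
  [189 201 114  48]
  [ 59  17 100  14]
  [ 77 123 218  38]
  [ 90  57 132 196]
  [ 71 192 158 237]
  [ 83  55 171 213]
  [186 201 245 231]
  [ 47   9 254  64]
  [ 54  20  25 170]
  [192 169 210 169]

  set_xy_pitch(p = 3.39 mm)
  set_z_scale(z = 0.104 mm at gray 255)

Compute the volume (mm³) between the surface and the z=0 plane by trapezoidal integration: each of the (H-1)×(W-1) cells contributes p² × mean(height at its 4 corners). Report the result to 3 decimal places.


26.540

height_mm = gray/255 × 0.104; cell vol = 3.39² × mean(4 corners)
unit = 3.39² × 0.104 / (4×255) = 0.00117174 mm³ per gray-sum
row 0: Σ corner-gray over 3 cells = 2137  → 2.5040
row 1: Σ corner-gray over 3 cells = 1723  → 2.0189
row 2: Σ corner-gray over 3 cells = 1845  → 2.1619
row 3: Σ corner-gray over 3 cells = 1826  → 2.1396
row 4: Σ corner-gray over 3 cells = 1565  → 1.8338
row 5: Σ corner-gray over 3 cells = 1174  → 1.3756
row 6: Σ corner-gray over 3 cells = 1104  → 1.2936
row 7: Σ corner-gray over 3 cells = 1461  → 1.7119
row 8: Σ corner-gray over 3 cells = 1672  → 1.9592
row 9: Σ corner-gray over 3 cells = 1756  → 2.0576
row 10: Σ corner-gray over 3 cells = 2057  → 2.4103
row 11: Σ corner-gray over 3 cells = 1946  → 2.2802
row 12: Σ corner-gray over 3 cells = 951  → 1.1143
row 13: Σ corner-gray over 3 cells = 1433  → 1.6791
Σ rows: total corner-gray = 22650  → 26.5400 mm³


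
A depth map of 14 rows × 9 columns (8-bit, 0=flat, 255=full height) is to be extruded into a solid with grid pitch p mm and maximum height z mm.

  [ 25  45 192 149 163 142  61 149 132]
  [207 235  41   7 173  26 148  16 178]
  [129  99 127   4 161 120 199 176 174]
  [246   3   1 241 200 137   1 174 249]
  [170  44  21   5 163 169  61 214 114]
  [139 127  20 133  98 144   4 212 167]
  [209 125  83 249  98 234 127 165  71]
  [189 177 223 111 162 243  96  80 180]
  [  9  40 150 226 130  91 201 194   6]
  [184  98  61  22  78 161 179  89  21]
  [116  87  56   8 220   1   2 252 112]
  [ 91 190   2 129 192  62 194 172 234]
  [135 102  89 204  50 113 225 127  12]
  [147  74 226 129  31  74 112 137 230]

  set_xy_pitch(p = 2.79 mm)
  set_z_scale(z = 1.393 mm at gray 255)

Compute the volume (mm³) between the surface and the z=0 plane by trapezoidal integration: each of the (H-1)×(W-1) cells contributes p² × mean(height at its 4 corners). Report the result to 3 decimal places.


height_mm = gray/255 × 1.393; cell vol = 2.79² × mean(4 corners)
unit = 2.79² × 1.393 / (4×255) = 0.0106306 mm³ per gray-sum
row 0: Σ corner-gray over 8 cells = 3636  → 38.6530
row 1: Σ corner-gray over 8 cells = 3752  → 39.8862
row 2: Σ corner-gray over 8 cells = 4084  → 43.4155
row 3: Σ corner-gray over 8 cells = 3647  → 38.7699
row 4: Σ corner-gray over 8 cells = 3420  → 36.3568
row 5: Σ corner-gray over 8 cells = 4224  → 44.9038
row 6: Σ corner-gray over 8 cells = 4995  → 53.1000
row 7: Σ corner-gray over 8 cells = 4632  → 49.2411
row 8: Σ corner-gray over 8 cells = 3660  → 38.9081
row 9: Σ corner-gray over 8 cells = 3061  → 32.5404
row 10: Σ corner-gray over 8 cells = 3687  → 39.1952
row 11: Σ corner-gray over 8 cells = 4174  → 44.3723
row 12: Σ corner-gray over 8 cells = 3910  → 41.5658
Σ rows: total corner-gray = 50882  → 540.9081 mm³

540.908


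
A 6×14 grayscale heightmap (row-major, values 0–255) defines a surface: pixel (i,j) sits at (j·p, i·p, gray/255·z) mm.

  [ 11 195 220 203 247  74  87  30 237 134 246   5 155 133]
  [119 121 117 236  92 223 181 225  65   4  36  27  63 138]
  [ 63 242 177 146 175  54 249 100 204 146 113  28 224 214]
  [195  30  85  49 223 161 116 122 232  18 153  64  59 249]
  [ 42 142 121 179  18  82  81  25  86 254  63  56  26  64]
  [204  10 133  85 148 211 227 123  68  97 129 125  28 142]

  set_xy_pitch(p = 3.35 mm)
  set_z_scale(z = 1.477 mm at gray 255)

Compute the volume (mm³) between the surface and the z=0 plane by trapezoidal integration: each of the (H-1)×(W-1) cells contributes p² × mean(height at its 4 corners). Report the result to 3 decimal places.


517.810

height_mm = gray/255 × 1.477; cell vol = 3.35² × mean(4 corners)
unit = 3.35² × 1.477 / (4×255) = 0.0162506 mm³ per gray-sum
row 0: Σ corner-gray over 13 cells = 6847  → 111.2680
row 1: Σ corner-gray over 13 cells = 7030  → 114.2419
row 2: Σ corner-gray over 13 cells = 7061  → 114.7456
row 3: Σ corner-gray over 13 cells = 5440  → 88.4034
row 4: Σ corner-gray over 13 cells = 5486  → 89.1509
Σ rows: total corner-gray = 31864  → 517.8098 mm³


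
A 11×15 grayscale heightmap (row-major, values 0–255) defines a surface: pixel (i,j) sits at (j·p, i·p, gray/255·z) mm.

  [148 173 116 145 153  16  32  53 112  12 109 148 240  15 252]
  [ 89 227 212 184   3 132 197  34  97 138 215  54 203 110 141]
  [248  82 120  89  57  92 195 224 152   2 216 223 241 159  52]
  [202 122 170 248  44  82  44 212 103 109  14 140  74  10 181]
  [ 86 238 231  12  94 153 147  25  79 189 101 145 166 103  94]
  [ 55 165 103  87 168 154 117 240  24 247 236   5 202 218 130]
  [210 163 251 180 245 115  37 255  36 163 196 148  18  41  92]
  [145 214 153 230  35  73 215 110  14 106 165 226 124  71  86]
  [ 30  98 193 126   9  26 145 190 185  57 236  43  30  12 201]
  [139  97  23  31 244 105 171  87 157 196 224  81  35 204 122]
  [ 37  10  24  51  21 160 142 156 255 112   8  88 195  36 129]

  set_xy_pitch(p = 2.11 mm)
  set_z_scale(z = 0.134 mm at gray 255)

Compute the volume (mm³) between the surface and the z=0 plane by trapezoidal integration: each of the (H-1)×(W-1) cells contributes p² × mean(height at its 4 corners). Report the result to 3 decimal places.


height_mm = gray/255 × 0.134; cell vol = 2.11² × mean(4 corners)
unit = 2.11² × 0.134 / (4×255) = 0.000584884 mm³ per gray-sum
row 0: Σ corner-gray over 14 cells = 6890  → 4.0298
row 1: Σ corner-gray over 14 cells = 7846  → 4.5890
row 2: Σ corner-gray over 14 cells = 7131  → 4.1708
row 3: Σ corner-gray over 14 cells = 6673  → 3.9029
row 4: Σ corner-gray over 14 cells = 7663  → 4.4820
row 5: Σ corner-gray over 14 cells = 8115  → 4.7463
row 6: Σ corner-gray over 14 cells = 7701  → 4.5042
row 7: Σ corner-gray over 14 cells = 6634  → 3.8801
row 8: Σ corner-gray over 14 cells = 6502  → 3.8029
row 9: Σ corner-gray over 14 cells = 6253  → 3.6573
Σ rows: total corner-gray = 71408  → 41.7654 mm³

41.765


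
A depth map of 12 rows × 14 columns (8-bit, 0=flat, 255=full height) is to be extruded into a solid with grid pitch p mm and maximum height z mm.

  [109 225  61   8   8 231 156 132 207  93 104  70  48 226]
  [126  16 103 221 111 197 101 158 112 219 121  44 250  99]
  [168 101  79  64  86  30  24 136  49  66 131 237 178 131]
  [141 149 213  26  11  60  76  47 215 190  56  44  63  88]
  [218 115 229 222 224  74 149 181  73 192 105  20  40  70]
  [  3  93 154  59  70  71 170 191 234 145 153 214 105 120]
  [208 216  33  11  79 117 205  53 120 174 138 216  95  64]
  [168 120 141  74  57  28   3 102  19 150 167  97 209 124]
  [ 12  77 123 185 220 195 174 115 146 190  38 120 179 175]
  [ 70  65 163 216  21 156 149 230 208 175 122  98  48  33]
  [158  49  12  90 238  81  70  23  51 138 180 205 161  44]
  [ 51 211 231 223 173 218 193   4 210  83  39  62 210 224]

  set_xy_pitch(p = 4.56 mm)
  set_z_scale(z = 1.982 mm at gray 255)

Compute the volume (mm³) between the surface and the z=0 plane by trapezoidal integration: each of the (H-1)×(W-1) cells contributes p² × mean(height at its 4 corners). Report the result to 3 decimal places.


height_mm = gray/255 × 1.982; cell vol = 4.56² × mean(4 corners)
unit = 4.56² × 1.982 / (4×255) = 0.0404048 mm³ per gray-sum
row 0: Σ corner-gray over 13 cells = 6552  → 264.7324
row 1: Σ corner-gray over 13 cells = 6192  → 250.1866
row 2: Σ corner-gray over 13 cells = 5190  → 209.7010
row 3: Σ corner-gray over 13 cells = 6065  → 245.0552
row 4: Σ corner-gray over 13 cells = 6977  → 281.9044
row 5: Σ corner-gray over 13 cells = 6627  → 267.7627
row 6: Σ corner-gray over 13 cells = 5812  → 234.8328
row 7: Σ corner-gray over 13 cells = 6337  → 256.0453
row 8: Σ corner-gray over 13 cells = 7116  → 287.5207
row 9: Σ corner-gray over 13 cells = 6203  → 250.6311
row 10: Σ corner-gray over 13 cells = 6787  → 274.2275
Σ rows: total corner-gray = 69858  → 2822.5998 mm³

2822.600


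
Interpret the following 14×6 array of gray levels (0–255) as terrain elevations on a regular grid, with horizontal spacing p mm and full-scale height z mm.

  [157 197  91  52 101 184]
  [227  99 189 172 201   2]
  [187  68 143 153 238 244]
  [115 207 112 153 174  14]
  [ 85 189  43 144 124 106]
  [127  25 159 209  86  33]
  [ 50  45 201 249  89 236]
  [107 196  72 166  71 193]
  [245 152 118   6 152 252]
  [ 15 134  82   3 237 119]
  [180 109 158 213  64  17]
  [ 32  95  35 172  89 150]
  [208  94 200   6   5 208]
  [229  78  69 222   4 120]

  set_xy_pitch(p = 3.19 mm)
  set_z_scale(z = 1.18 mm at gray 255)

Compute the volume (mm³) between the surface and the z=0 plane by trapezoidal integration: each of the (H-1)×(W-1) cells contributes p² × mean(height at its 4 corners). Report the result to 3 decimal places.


height_mm = gray/255 × 1.18; cell vol = 3.19² × mean(4 corners)
unit = 3.19² × 1.18 / (4×255) = 0.0117724 mm³ per gray-sum
row 0: Σ corner-gray over 5 cells = 2774  → 32.6565
row 1: Σ corner-gray over 5 cells = 3186  → 37.5067
row 2: Σ corner-gray over 5 cells = 3056  → 35.9763
row 3: Σ corner-gray over 5 cells = 2612  → 30.7494
row 4: Σ corner-gray over 5 cells = 2309  → 27.1824
row 5: Σ corner-gray over 5 cells = 2572  → 30.2785
row 6: Σ corner-gray over 5 cells = 2764  → 32.5388
row 7: Σ corner-gray over 5 cells = 2663  → 31.3498
row 8: Σ corner-gray over 5 cells = 2399  → 28.2419
row 9: Σ corner-gray over 5 cells = 2331  → 27.4414
row 10: Σ corner-gray over 5 cells = 2249  → 26.4760
row 11: Σ corner-gray over 5 cells = 1990  → 23.4270
row 12: Σ corner-gray over 5 cells = 2121  → 24.9692
Σ rows: total corner-gray = 33026  → 388.7937 mm³

388.794


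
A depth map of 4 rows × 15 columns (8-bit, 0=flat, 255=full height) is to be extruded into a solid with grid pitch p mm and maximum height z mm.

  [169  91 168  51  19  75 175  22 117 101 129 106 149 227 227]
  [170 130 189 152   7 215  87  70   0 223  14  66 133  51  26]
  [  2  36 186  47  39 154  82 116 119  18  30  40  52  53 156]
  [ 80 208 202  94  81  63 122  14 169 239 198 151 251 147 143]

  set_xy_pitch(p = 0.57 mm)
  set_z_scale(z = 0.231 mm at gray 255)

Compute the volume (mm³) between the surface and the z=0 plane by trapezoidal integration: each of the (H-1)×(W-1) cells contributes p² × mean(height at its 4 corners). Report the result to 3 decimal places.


1.273

height_mm = gray/255 × 0.231; cell vol = 0.57² × mean(4 corners)
unit = 0.57² × 0.231 / (4×255) = 7.35803e-05 mm³ per gray-sum
row 0: Σ corner-gray over 14 cells = 6126  → 0.4508
row 1: Σ corner-gray over 14 cells = 4972  → 0.3658
row 2: Σ corner-gray over 14 cells = 6203  → 0.4564
Σ rows: total corner-gray = 17301  → 1.2730 mm³


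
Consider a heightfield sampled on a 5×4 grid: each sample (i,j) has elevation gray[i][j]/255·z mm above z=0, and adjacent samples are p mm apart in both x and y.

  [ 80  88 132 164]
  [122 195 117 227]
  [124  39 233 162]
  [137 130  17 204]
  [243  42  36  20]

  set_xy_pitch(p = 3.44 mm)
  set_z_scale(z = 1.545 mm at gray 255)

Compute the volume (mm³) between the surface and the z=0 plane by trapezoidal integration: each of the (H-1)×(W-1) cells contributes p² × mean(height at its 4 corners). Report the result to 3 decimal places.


107.170

height_mm = gray/255 × 1.545; cell vol = 3.44² × mean(4 corners)
unit = 3.44² × 1.545 / (4×255) = 0.0179244 mm³ per gray-sum
row 0: Σ corner-gray over 3 cells = 1657  → 29.7008
row 1: Σ corner-gray over 3 cells = 1803  → 32.3177
row 2: Σ corner-gray over 3 cells = 1465  → 26.2593
row 3: Σ corner-gray over 3 cells = 1054  → 18.8923
Σ rows: total corner-gray = 5979  → 107.1701 mm³


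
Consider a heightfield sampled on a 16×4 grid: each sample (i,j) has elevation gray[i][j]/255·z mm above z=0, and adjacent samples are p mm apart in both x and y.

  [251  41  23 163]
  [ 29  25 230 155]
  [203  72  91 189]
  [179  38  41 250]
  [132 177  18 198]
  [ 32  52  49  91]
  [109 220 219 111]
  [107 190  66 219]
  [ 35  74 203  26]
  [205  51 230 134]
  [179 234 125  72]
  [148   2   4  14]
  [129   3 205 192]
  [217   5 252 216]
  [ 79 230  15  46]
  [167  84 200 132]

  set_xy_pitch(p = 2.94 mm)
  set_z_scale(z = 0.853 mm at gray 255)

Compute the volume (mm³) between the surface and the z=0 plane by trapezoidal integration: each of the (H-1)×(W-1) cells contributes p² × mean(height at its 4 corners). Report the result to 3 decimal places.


height_mm = gray/255 × 0.853; cell vol = 2.94² × mean(4 corners)
unit = 2.94² × 0.853 / (4×255) = 0.00722842 mm³ per gray-sum
row 0: Σ corner-gray over 3 cells = 1236  → 8.9343
row 1: Σ corner-gray over 3 cells = 1412  → 10.2065
row 2: Σ corner-gray over 3 cells = 1305  → 9.4331
row 3: Σ corner-gray over 3 cells = 1307  → 9.4475
row 4: Σ corner-gray over 3 cells = 1045  → 7.5537
row 5: Σ corner-gray over 3 cells = 1423  → 10.2860
row 6: Σ corner-gray over 3 cells = 1936  → 13.9942
row 7: Σ corner-gray over 3 cells = 1453  → 10.5029
row 8: Σ corner-gray over 3 cells = 1516  → 10.9583
row 9: Σ corner-gray over 3 cells = 1870  → 13.5171
row 10: Σ corner-gray over 3 cells = 1143  → 8.2621
row 11: Σ corner-gray over 3 cells = 911  → 6.5851
row 12: Σ corner-gray over 3 cells = 1684  → 12.1727
row 13: Σ corner-gray over 3 cells = 1562  → 11.2908
row 14: Σ corner-gray over 3 cells = 1482  → 10.7125
Σ rows: total corner-gray = 21285  → 153.8570 mm³

153.857


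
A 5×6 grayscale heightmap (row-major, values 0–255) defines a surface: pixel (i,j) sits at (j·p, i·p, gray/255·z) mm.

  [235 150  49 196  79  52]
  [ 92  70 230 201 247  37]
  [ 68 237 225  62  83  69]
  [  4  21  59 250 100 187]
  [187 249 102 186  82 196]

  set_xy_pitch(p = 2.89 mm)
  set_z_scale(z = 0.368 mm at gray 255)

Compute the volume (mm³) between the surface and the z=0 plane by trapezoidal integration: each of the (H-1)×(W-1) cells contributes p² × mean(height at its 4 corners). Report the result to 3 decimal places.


height_mm = gray/255 × 0.368; cell vol = 2.89² × mean(4 corners)
unit = 2.89² × 0.368 / (4×255) = 0.00301331 mm³ per gray-sum
row 0: Σ corner-gray over 5 cells = 2860  → 8.6181
row 1: Σ corner-gray over 5 cells = 2976  → 8.9676
row 2: Σ corner-gray over 5 cells = 2402  → 7.2380
row 3: Σ corner-gray over 5 cells = 2672  → 8.0516
Σ rows: total corner-gray = 10910  → 32.8752 mm³

32.875


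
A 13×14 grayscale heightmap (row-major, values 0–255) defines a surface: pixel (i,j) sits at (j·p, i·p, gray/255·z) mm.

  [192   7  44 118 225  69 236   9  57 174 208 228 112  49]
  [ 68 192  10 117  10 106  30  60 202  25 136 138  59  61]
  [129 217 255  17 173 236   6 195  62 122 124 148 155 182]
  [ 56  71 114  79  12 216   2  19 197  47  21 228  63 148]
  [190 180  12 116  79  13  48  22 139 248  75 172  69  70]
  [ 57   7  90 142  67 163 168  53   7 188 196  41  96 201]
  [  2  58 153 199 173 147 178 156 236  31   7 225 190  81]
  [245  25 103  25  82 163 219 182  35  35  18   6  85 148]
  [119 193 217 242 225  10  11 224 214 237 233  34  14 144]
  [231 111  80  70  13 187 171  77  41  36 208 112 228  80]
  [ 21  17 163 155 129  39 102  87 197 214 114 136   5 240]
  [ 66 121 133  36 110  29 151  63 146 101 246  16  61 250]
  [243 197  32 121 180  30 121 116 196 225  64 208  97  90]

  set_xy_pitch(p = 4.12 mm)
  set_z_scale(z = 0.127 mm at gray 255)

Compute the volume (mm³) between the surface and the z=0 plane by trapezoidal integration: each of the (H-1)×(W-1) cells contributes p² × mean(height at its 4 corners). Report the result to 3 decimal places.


height_mm = gray/255 × 0.127; cell vol = 4.12² × mean(4 corners)
unit = 4.12² × 0.127 / (4×255) = 0.00211348 mm³ per gray-sum
row 0: Σ corner-gray over 13 cells = 5514  → 11.6537
row 1: Σ corner-gray over 13 cells = 6030  → 12.7443
row 2: Σ corner-gray over 13 cells = 6073  → 12.8352
row 3: Σ corner-gray over 13 cells = 4948  → 10.4575
row 4: Σ corner-gray over 13 cells = 5300  → 11.2014
row 5: Σ corner-gray over 13 cells = 6283  → 13.2790
row 6: Σ corner-gray over 13 cells = 5938  → 12.5498
row 7: Σ corner-gray over 13 cells = 6320  → 13.3572
row 8: Σ corner-gray over 13 cells = 6950  → 14.6887
row 9: Σ corner-gray over 13 cells = 5956  → 12.5879
row 10: Σ corner-gray over 13 cells = 5719  → 12.0870
row 11: Σ corner-gray over 13 cells = 6249  → 13.2071
Σ rows: total corner-gray = 71280  → 150.6488 mm³

150.649


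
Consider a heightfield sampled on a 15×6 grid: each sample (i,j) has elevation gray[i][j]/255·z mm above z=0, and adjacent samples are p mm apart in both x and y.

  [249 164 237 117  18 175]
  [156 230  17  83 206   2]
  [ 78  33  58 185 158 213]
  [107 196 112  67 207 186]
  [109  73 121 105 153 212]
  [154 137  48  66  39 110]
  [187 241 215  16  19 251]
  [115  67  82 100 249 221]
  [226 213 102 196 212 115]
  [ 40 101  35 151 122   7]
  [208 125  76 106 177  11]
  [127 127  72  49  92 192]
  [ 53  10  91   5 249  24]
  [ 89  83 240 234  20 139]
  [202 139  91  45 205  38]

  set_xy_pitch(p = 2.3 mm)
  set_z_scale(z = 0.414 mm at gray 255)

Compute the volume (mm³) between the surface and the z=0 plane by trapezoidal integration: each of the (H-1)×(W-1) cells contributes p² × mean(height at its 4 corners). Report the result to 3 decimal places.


height_mm = gray/255 × 0.414; cell vol = 2.3² × mean(4 corners)
unit = 2.3² × 0.414 / (4×255) = 0.00214712 mm³ per gray-sum
row 0: Σ corner-gray over 5 cells = 2726  → 5.8530
row 1: Σ corner-gray over 5 cells = 2389  → 5.1295
row 2: Σ corner-gray over 5 cells = 2616  → 5.6169
row 3: Σ corner-gray over 5 cells = 2682  → 5.7586
row 4: Σ corner-gray over 5 cells = 2069  → 4.4424
row 5: Σ corner-gray over 5 cells = 2264  → 4.8611
row 6: Σ corner-gray over 5 cells = 2752  → 5.9089
row 7: Σ corner-gray over 5 cells = 3119  → 6.6969
row 8: Σ corner-gray over 5 cells = 2652  → 5.6942
row 9: Σ corner-gray over 5 cells = 2052  → 4.4059
row 10: Σ corner-gray over 5 cells = 2186  → 4.6936
row 11: Σ corner-gray over 5 cells = 1786  → 3.8348
row 12: Σ corner-gray over 5 cells = 2169  → 4.6571
row 13: Σ corner-gray over 5 cells = 2582  → 5.5439
Σ rows: total corner-gray = 34044  → 73.0965 mm³

73.096


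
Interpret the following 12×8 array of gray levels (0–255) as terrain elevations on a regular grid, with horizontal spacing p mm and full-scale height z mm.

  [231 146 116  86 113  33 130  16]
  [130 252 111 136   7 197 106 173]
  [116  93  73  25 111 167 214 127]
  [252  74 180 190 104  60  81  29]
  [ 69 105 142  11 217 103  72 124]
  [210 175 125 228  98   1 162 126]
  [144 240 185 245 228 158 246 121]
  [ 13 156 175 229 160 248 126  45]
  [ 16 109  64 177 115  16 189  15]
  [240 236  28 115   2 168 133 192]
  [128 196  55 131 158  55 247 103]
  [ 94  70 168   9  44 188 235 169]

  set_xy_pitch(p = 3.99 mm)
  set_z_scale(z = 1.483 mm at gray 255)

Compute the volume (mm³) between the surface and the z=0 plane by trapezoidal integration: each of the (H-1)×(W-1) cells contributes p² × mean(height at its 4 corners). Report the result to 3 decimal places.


943.732

height_mm = gray/255 × 1.483; cell vol = 3.99² × mean(4 corners)
unit = 3.99² × 1.483 / (4×255) = 0.0231466 mm³ per gray-sum
row 0: Σ corner-gray over 7 cells = 3416  → 79.0687
row 1: Σ corner-gray over 7 cells = 3530  → 81.7074
row 2: Σ corner-gray over 7 cells = 3268  → 75.6430
row 3: Σ corner-gray over 7 cells = 3152  → 72.9580
row 4: Σ corner-gray over 7 cells = 3407  → 78.8604
row 5: Σ corner-gray over 7 cells = 4783  → 110.7101
row 6: Σ corner-gray over 7 cells = 5115  → 118.3947
row 7: Σ corner-gray over 7 cells = 3617  → 83.7212
row 8: Σ corner-gray over 7 cells = 3167  → 73.3052
row 9: Σ corner-gray over 7 cells = 3711  → 85.8969
row 10: Σ corner-gray over 7 cells = 3606  → 83.4666
Σ rows: total corner-gray = 40772  → 943.7322 mm³


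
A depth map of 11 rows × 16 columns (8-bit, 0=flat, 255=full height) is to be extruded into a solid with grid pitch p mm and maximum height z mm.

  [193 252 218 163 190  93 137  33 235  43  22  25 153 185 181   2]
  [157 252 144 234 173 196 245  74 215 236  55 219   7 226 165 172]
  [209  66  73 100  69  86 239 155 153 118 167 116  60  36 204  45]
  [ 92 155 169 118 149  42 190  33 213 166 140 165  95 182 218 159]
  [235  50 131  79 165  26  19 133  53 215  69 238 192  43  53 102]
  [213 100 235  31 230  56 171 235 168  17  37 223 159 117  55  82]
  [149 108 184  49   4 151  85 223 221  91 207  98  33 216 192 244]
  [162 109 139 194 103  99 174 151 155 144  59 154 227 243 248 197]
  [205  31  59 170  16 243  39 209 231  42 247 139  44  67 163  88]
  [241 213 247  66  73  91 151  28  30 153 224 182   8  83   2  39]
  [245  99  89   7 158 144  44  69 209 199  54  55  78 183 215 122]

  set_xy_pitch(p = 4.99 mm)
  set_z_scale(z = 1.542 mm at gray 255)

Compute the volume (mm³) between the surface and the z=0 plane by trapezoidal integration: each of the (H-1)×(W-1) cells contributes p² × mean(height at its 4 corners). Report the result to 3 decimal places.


3016.341

height_mm = gray/255 × 1.542; cell vol = 4.99² × mean(4 corners)
unit = 4.99² × 1.542 / (4×255) = 0.0376431 mm³ per gray-sum
row 0: Σ corner-gray over 15 cells = 9266  → 348.8009
row 1: Σ corner-gray over 15 cells = 8749  → 329.3394
row 2: Σ corner-gray over 15 cells = 7859  → 295.8371
row 3: Σ corner-gray over 15 cells = 7590  → 285.7111
row 4: Σ corner-gray over 15 cells = 7232  → 272.2348
row 5: Σ corner-gray over 15 cells = 8080  → 304.1562
row 6: Σ corner-gray over 15 cells = 8874  → 334.0448
row 7: Σ corner-gray over 15 cells = 8450  → 318.0841
row 8: Σ corner-gray over 15 cells = 7075  → 266.3249
row 9: Σ corner-gray over 15 cells = 6955  → 261.8077
Σ rows: total corner-gray = 80130  → 3016.3410 mm³


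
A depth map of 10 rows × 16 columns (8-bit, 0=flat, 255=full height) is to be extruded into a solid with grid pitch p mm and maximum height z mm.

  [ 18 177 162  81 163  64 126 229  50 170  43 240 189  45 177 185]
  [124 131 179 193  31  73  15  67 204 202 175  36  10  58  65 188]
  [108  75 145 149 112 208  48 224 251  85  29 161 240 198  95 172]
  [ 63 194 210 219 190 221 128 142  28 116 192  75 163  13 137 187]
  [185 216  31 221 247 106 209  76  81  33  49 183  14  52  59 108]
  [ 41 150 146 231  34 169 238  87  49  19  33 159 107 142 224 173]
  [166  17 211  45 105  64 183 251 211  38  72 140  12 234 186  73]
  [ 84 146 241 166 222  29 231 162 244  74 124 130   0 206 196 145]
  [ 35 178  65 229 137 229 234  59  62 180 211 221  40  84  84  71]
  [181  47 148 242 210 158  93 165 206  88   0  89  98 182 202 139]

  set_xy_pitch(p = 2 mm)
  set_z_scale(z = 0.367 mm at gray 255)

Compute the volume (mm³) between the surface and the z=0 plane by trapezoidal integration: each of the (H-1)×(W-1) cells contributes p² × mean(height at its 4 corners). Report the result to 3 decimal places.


102.583

height_mm = gray/255 × 0.367; cell vol = 2² × mean(4 corners)
unit = 2² × 0.367 / (4×255) = 0.00143922 mm³ per gray-sum
row 0: Σ corner-gray over 15 cells = 7225  → 10.3983
row 1: Σ corner-gray over 15 cells = 7510  → 10.8085
row 2: Σ corner-gray over 15 cells = 8626  → 12.4147
row 3: Σ corner-gray over 15 cells = 7753  → 11.1582
row 4: Σ corner-gray over 15 cells = 7237  → 10.4156
row 5: Σ corner-gray over 15 cells = 7567  → 10.8905
row 6: Σ corner-gray over 15 cells = 8348  → 12.0146
row 7: Σ corner-gray over 15 cells = 8703  → 12.5255
row 8: Σ corner-gray over 15 cells = 8308  → 11.9570
Σ rows: total corner-gray = 71277  → 102.5830 mm³


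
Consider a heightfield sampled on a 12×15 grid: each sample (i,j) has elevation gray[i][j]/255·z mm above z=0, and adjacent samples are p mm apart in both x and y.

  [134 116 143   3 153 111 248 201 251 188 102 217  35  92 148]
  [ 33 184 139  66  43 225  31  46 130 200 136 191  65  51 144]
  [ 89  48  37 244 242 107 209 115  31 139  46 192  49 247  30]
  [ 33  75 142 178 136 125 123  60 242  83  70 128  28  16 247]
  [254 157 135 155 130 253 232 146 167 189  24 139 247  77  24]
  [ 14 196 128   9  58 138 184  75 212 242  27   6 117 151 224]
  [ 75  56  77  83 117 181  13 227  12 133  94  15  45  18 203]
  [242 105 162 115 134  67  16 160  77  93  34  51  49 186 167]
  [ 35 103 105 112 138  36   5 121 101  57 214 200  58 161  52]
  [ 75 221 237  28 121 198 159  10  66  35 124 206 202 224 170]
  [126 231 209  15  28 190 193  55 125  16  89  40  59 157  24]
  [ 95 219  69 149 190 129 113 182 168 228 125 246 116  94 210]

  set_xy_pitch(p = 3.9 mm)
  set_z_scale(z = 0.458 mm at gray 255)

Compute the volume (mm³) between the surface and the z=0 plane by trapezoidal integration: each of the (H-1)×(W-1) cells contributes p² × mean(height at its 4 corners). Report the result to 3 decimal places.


502.746

height_mm = gray/255 × 0.458; cell vol = 3.9² × mean(4 corners)
unit = 3.9² × 0.458 / (4×255) = 0.00682959 mm³ per gray-sum
row 0: Σ corner-gray over 14 cells = 7193  → 49.1252
row 1: Σ corner-gray over 14 cells = 6722  → 45.9085
row 2: Σ corner-gray over 14 cells = 6623  → 45.2324
row 3: Σ corner-gray over 14 cells = 7472  → 51.0307
row 4: Σ corner-gray over 14 cells = 7704  → 52.6151
row 5: Σ corner-gray over 14 cells = 5744  → 39.2292
row 6: Σ corner-gray over 14 cells = 5327  → 36.3812
row 7: Σ corner-gray over 14 cells = 5816  → 39.7209
row 8: Σ corner-gray over 14 cells = 6816  → 46.5505
row 9: Σ corner-gray over 14 cells = 6871  → 46.9261
row 10: Σ corner-gray over 14 cells = 7325  → 50.0267
Σ rows: total corner-gray = 73613  → 502.7465 mm³


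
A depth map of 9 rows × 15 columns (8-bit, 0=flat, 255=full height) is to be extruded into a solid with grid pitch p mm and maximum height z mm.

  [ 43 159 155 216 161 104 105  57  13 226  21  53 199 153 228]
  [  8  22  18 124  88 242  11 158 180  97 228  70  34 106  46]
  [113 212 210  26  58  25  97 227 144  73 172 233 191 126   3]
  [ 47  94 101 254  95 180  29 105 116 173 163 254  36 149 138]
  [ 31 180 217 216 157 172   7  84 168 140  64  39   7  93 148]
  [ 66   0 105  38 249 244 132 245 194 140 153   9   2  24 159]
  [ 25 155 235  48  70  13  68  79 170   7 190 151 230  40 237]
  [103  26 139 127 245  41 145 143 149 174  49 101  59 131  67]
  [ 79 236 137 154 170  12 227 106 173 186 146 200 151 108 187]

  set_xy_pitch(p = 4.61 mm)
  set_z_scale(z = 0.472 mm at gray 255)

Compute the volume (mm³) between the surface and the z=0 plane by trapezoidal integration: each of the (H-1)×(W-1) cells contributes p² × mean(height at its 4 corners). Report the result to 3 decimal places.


height_mm = gray/255 × 0.472; cell vol = 4.61² × mean(4 corners)
unit = 4.61² × 0.472 / (4×255) = 0.00983431 mm³ per gray-sum
row 0: Σ corner-gray over 14 cells = 6325  → 62.2020
row 1: Σ corner-gray over 14 cells = 6514  → 64.0607
row 2: Σ corner-gray over 14 cells = 7387  → 72.6460
row 3: Σ corner-gray over 14 cells = 6950  → 68.3484
row 4: Σ corner-gray over 14 cells = 6562  → 64.5327
row 5: Σ corner-gray over 14 cells = 6469  → 63.6181
row 6: Σ corner-gray over 14 cells = 6402  → 62.9592
row 7: Σ corner-gray over 14 cells = 7506  → 73.8163
Σ rows: total corner-gray = 54115  → 532.1834 mm³

532.183


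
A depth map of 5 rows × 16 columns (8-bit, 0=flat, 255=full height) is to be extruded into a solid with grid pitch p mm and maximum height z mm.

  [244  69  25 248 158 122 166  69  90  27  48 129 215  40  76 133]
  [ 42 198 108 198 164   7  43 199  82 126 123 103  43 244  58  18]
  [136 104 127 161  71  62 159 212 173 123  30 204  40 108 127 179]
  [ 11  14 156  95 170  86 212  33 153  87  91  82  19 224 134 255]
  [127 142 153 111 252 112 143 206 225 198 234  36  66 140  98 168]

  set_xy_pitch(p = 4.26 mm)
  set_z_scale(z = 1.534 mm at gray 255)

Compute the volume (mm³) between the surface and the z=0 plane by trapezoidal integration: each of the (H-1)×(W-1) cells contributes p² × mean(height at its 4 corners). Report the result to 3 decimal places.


790.447

height_mm = gray/255 × 1.534; cell vol = 4.26² × mean(4 corners)
unit = 4.26² × 1.534 / (4×255) = 0.0272926 mm³ per gray-sum
row 0: Σ corner-gray over 15 cells = 6793  → 185.3984
row 1: Σ corner-gray over 15 cells = 7169  → 195.6604
row 2: Σ corner-gray over 15 cells = 7095  → 193.6408
row 3: Σ corner-gray over 15 cells = 7905  → 215.7477
Σ rows: total corner-gray = 28962  → 790.4473 mm³
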